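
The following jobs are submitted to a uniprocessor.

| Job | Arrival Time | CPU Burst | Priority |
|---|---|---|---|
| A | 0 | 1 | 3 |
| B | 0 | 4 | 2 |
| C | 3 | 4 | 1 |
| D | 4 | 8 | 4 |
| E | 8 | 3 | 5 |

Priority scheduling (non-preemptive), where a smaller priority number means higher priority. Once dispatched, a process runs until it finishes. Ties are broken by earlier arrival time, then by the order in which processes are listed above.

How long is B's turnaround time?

4

Timeline: | B 0-4 | C 4-8 | A 8-9 | D 9-17 | E 17-20 |
Completion: A=9  B=4  C=8  D=17  E=20
Turnaround(B) = completion − arrival = 4 − 0 = 4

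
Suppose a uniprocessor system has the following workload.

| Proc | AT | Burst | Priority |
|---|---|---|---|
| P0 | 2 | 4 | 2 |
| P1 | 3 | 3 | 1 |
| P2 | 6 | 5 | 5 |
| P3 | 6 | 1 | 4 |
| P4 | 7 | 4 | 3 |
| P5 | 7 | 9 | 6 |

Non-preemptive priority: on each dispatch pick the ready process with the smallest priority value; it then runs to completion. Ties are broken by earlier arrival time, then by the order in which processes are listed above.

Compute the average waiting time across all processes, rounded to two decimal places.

5.33

Timeline: | idle 0-2 | P0 2-6 | P1 6-9 | P4 9-13 | P3 13-14 | P2 14-19 | P5 19-28 |
Completion: P0=6  P1=9  P2=19  P3=14  P4=13  P5=28
Turnaround (C−A): P0=4  P1=6  P2=13  P3=8  P4=6  P5=21
Waiting times: P0=0, P1=3, P2=8, P3=7, P4=2, P5=12
Average waiting = (0+3+8+7+2+12) / 6 = 32/6 = 5.33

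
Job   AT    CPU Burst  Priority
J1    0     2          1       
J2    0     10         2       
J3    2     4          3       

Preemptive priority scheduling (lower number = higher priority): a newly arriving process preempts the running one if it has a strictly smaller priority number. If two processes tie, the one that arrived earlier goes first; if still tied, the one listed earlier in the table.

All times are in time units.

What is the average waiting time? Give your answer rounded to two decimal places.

Gantt: | J1 0-2 | J2 2-12 | J3 12-16 |
Completion: J1=2  J2=12  J3=16
Turnaround (C−A): J1=2  J2=12  J3=14
Waiting times: J1=0, J2=2, J3=10
Average waiting = (0+2+10) / 3 = 12/3 = 4.00

4.00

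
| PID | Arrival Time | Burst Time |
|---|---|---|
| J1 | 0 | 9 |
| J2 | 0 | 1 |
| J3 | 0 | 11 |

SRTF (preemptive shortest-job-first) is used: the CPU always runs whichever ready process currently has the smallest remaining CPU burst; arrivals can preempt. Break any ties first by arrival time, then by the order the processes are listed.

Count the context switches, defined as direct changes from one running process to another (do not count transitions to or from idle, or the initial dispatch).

2

Schedule: | J2 0-1 | J1 1-10 | J3 10-21 |
Completion: J1=10  J2=1  J3=21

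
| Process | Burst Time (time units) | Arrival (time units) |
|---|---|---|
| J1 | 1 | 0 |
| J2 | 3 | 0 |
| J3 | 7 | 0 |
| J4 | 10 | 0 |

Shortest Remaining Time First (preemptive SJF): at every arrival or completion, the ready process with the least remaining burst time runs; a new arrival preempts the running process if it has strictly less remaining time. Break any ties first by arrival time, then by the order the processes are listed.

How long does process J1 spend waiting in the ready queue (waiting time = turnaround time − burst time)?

Schedule: | J1 0-1 | J2 1-4 | J3 4-11 | J4 11-21 |
Completion: J1=1  J2=4  J3=11  J4=21
Turnaround (C−A): J1=1  J2=4  J3=11  J4=21
Waiting(J1) = turnaround − burst = 1 − 1 = 0

0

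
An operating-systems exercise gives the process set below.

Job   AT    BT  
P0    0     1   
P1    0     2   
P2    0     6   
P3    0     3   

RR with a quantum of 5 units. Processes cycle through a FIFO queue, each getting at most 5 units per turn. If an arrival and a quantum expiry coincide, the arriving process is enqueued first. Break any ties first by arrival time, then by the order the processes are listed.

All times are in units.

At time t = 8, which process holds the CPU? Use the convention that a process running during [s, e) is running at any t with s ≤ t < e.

Timeline: | P0 0-1 | P1 1-3 | P2 3-8 | P3 8-11 | P2 11-12 |
Completion: P0=1  P1=3  P2=12  P3=11
Turnaround (C−A): P0=1  P1=3  P2=12  P3=11

P3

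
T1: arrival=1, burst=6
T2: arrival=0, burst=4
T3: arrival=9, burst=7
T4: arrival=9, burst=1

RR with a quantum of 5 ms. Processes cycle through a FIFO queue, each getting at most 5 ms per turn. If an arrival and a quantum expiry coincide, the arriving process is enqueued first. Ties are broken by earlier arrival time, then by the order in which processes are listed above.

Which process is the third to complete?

Timeline: | T2 0-4 | T1 4-9 | T3 9-14 | T4 14-15 | T1 15-16 | T3 16-18 |
Completion: T1=16  T2=4  T3=18  T4=15
Turnaround (C−A): T1=15  T2=4  T3=9  T4=6
Finish order: T2 → T4 → T1 → T3

T1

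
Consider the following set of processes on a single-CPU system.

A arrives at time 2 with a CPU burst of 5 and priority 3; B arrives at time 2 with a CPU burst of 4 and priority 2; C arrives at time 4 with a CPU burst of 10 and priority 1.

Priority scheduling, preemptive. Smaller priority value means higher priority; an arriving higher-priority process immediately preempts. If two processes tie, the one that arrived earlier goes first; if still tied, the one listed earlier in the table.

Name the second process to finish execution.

Schedule: | idle 0-2 | B 2-4 | C 4-14 | B 14-16 | A 16-21 |
Completion: A=21  B=16  C=14
Finish order: C → B → A

B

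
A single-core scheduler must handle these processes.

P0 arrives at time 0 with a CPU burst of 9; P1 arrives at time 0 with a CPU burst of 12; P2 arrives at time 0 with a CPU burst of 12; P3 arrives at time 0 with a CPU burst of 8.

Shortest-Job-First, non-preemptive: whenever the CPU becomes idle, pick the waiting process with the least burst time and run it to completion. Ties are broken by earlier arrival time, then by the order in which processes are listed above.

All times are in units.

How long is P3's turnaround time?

Gantt: | P3 0-8 | P0 8-17 | P1 17-29 | P2 29-41 |
Completion: P0=17  P1=29  P2=41  P3=8
Turnaround (C−A): P0=17  P1=29  P2=41  P3=8
Turnaround(P3) = completion − arrival = 8 − 0 = 8

8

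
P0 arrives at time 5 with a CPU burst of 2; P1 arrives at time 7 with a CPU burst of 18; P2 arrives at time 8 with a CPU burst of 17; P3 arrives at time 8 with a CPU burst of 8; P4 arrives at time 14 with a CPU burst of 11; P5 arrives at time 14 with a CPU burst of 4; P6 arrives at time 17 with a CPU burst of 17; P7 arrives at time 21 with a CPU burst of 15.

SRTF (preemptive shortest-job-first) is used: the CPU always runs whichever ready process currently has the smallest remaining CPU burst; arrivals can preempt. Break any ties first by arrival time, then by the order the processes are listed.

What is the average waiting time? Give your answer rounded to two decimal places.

Schedule: | idle 0-5 | P0 5-7 | P1 7-8 | P3 8-16 | P5 16-20 | P4 20-31 | P7 31-46 | P1 46-63 | P2 63-80 | P6 80-97 |
Completion: P0=7  P1=63  P2=80  P3=16  P4=31  P5=20  P6=97  P7=46
Turnaround (C−A): P0=2  P1=56  P2=72  P3=8  P4=17  P5=6  P6=80  P7=25
Waiting times: P0=0, P1=38, P2=55, P3=0, P4=6, P5=2, P6=63, P7=10
Average waiting = (0+38+55+0+6+2+63+10) / 8 = 174/8 = 21.75

21.75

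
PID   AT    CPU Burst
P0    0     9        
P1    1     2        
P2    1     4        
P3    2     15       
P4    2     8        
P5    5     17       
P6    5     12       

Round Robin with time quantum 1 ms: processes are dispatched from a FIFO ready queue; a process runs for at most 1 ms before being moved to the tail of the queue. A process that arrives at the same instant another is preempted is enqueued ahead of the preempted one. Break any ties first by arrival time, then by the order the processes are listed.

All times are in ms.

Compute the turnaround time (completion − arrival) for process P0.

Schedule: | P0 0-1 | P1 1-2 | P2 2-3 | P0 3-4 | P3 4-5 | P4 5-6 | P1 6-7 | P2 7-8 | P0 8-9 | P5 9-10 | P6 10-11 | P3 11-12 | P4 12-13 | P2 13-14 | P0 14-15 | P5 15-16 | P6 16-17 | P3 17-18 | P4 18-19 | P2 19-20 | P0 20-21 | P5 21-22 | P6 22-23 | P3 23-24 | P4 24-25 | P0 25-26 | P5 26-27 | P6 27-28 | P3 28-29 | P4 29-30 | P0 30-31 | P5 31-32 | P6 32-33 | P3 33-34 | P4 34-35 | P0 35-36 | P5 36-37 | P6 37-38 | P3 38-39 | P4 39-40 | P0 40-41 | P5 41-42 | P6 42-43 | P3 43-44 | P4 44-45 | P5 45-46 | P6 46-47 | P3 47-48 | P5 48-49 | P6 49-50 | P3 50-51 | P5 51-52 | P6 52-53 | P3 53-54 | P5 54-55 | P6 55-56 | P3 56-57 | P5 57-58 | P6 58-59 | P3 59-60 | P5 60-61 | P3 61-62 | P5 62-63 | P3 63-64 | P5 64-67 |
Completion: P0=41  P1=7  P2=20  P3=64  P4=45  P5=67  P6=59
Turnaround (C−A): P0=41  P1=6  P2=19  P3=62  P4=43  P5=62  P6=54
Turnaround(P0) = completion − arrival = 41 − 0 = 41

41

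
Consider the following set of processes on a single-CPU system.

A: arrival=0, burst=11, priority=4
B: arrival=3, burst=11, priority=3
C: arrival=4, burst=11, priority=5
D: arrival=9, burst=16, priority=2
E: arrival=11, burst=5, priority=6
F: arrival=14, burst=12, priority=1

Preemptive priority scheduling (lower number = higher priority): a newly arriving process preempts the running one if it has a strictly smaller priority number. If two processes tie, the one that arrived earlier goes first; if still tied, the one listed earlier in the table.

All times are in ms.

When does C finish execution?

Timeline: | A 0-3 | B 3-9 | D 9-14 | F 14-26 | D 26-37 | B 37-42 | A 42-50 | C 50-61 | E 61-66 |
Completion: A=50  B=42  C=61  D=37  E=66  F=26
Turnaround (C−A): A=50  B=39  C=57  D=28  E=55  F=12

61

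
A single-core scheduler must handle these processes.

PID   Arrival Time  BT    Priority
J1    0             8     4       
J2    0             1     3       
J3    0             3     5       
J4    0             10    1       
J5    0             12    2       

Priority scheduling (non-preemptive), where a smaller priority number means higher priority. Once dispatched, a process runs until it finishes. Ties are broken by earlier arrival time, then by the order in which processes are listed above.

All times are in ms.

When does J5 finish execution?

Gantt: | J4 0-10 | J5 10-22 | J2 22-23 | J1 23-31 | J3 31-34 |
Completion: J1=31  J2=23  J3=34  J4=10  J5=22
Turnaround (C−A): J1=31  J2=23  J3=34  J4=10  J5=22

22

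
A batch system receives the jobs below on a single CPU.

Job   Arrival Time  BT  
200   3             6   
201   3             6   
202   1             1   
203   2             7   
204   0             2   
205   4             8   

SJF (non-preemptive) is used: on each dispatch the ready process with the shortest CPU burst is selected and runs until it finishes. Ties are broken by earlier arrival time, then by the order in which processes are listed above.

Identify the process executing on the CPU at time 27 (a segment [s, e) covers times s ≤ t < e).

205

Timeline: | 204 0-2 | 202 2-3 | 200 3-9 | 201 9-15 | 203 15-22 | 205 22-30 |
Completion: 200=9  201=15  202=3  203=22  204=2  205=30
Turnaround (C−A): 200=6  201=12  202=2  203=20  204=2  205=26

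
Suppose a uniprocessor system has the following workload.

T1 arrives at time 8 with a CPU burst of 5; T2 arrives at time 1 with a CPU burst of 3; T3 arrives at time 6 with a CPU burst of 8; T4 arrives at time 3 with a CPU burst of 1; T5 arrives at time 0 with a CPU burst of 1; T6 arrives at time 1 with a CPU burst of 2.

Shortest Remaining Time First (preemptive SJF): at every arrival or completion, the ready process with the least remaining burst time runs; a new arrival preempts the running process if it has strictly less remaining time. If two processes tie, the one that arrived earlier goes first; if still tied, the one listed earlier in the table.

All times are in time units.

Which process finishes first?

T5

Timeline: | T5 0-1 | T6 1-3 | T4 3-4 | T2 4-7 | T3 7-8 | T1 8-13 | T3 13-20 |
Completion: T1=13  T2=7  T3=20  T4=4  T5=1  T6=3
Turnaround (C−A): T1=5  T2=6  T3=14  T4=1  T5=1  T6=2
Finish order: T5 → T6 → T4 → T2 → T1 → T3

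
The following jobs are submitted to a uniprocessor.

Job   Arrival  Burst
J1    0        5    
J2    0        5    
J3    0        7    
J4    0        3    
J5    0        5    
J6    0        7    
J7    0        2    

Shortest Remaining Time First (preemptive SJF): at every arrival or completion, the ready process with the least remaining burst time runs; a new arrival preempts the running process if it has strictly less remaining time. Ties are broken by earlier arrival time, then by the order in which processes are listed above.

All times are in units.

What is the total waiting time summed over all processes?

79

Timeline: | J7 0-2 | J4 2-5 | J1 5-10 | J2 10-15 | J5 15-20 | J3 20-27 | J6 27-34 |
Completion: J1=10  J2=15  J3=27  J4=5  J5=20  J6=34  J7=2
Waiting = turnaround − burst: J1=5, J2=10, J3=20, J4=2, J5=15, J6=27, J7=0
Total waiting = 5 + 10 + 20 + 2 + 15 + 27 + 0 = 79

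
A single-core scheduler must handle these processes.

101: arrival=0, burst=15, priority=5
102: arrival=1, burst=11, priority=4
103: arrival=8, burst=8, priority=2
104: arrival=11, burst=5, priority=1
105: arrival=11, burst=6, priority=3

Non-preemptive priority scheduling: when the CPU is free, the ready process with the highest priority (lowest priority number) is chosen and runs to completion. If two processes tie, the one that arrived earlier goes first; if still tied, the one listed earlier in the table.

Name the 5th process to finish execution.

102

Gantt: | 101 0-15 | 104 15-20 | 103 20-28 | 105 28-34 | 102 34-45 |
Completion: 101=15  102=45  103=28  104=20  105=34
Finish order: 101 → 104 → 103 → 105 → 102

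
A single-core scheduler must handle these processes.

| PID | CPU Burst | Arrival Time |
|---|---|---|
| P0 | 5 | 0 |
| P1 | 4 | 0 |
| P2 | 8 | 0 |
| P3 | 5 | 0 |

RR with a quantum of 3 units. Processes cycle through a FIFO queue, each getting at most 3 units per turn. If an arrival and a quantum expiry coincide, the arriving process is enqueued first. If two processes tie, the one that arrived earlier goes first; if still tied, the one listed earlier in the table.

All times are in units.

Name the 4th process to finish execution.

P2

Gantt: | P0 0-3 | P1 3-6 | P2 6-9 | P3 9-12 | P0 12-14 | P1 14-15 | P2 15-18 | P3 18-20 | P2 20-22 |
Completion: P0=14  P1=15  P2=22  P3=20
Turnaround (C−A): P0=14  P1=15  P2=22  P3=20
Finish order: P0 → P1 → P3 → P2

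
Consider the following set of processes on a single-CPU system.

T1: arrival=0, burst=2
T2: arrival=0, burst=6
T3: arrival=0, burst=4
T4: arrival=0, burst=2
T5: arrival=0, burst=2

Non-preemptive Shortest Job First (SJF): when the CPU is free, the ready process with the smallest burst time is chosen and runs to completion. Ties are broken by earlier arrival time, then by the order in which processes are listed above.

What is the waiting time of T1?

Schedule: | T1 0-2 | T4 2-4 | T5 4-6 | T3 6-10 | T2 10-16 |
Completion: T1=2  T2=16  T3=10  T4=4  T5=6
Waiting(T1) = turnaround − burst = 2 − 2 = 0

0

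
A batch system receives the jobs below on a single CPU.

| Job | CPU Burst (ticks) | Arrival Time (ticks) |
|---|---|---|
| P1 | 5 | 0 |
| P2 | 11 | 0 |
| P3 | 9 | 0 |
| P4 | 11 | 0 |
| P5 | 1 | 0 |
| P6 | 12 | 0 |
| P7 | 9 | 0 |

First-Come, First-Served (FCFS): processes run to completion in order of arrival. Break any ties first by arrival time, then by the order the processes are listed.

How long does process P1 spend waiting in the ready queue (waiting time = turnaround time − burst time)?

0

Timeline: | P1 0-5 | P2 5-16 | P3 16-25 | P4 25-36 | P5 36-37 | P6 37-49 | P7 49-58 |
Completion: P1=5  P2=16  P3=25  P4=36  P5=37  P6=49  P7=58
Turnaround (C−A): P1=5  P2=16  P3=25  P4=36  P5=37  P6=49  P7=58
Waiting(P1) = turnaround − burst = 5 − 5 = 0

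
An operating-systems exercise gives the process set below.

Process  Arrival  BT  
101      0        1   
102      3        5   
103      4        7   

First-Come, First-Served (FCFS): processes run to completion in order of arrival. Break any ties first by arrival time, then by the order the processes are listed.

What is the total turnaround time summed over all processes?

Gantt: | 101 0-1 | idle 1-3 | 102 3-8 | 103 8-15 |
Completion: 101=1  102=8  103=15
Turnaround = completion − arrival: 101=1, 102=5, 103=11
Total turnaround = 1 + 5 + 11 = 17

17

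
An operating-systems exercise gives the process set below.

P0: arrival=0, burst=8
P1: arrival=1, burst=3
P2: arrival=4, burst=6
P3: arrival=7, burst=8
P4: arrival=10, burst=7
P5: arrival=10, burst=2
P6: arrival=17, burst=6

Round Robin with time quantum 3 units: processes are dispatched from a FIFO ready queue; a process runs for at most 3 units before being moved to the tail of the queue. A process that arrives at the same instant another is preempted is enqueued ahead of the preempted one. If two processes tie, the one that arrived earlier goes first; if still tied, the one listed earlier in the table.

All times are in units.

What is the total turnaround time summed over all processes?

Timeline: | P0 0-3 | P1 3-6 | P0 6-9 | P2 9-12 | P3 12-15 | P0 15-17 | P4 17-20 | P5 20-22 | P2 22-25 | P3 25-28 | P6 28-31 | P4 31-34 | P3 34-36 | P6 36-39 | P4 39-40 |
Completion: P0=17  P1=6  P2=25  P3=36  P4=40  P5=22  P6=39
Turnaround (C−A): P0=17  P1=5  P2=21  P3=29  P4=30  P5=12  P6=22
Turnaround = completion − arrival: P0=17, P1=5, P2=21, P3=29, P4=30, P5=12, P6=22
Total turnaround = 17 + 5 + 21 + 29 + 30 + 12 + 22 = 136

136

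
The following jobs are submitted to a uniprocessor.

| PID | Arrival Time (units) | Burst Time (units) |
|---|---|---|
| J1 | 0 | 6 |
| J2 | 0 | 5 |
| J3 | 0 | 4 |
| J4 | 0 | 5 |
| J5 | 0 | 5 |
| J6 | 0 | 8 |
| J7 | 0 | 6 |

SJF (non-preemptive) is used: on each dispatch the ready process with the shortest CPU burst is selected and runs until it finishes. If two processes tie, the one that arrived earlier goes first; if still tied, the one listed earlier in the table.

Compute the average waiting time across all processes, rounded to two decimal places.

Schedule: | J3 0-4 | J2 4-9 | J4 9-14 | J5 14-19 | J1 19-25 | J7 25-31 | J6 31-39 |
Completion: J1=25  J2=9  J3=4  J4=14  J5=19  J6=39  J7=31
Turnaround (C−A): J1=25  J2=9  J3=4  J4=14  J5=19  J6=39  J7=31
Waiting times: J1=19, J2=4, J3=0, J4=9, J5=14, J6=31, J7=25
Average waiting = (19+4+0+9+14+31+25) / 7 = 102/7 = 14.57

14.57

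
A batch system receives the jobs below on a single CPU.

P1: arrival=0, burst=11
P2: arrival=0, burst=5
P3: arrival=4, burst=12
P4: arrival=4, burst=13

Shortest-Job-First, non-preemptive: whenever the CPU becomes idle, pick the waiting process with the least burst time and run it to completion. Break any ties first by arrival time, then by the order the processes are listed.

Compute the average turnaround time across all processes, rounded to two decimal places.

Schedule: | P2 0-5 | P1 5-16 | P3 16-28 | P4 28-41 |
Completion: P1=16  P2=5  P3=28  P4=41
Turnaround times: P1=16, P2=5, P3=24, P4=37
Average turnaround = (16+5+24+37) / 4 = 82/4 = 20.50

20.50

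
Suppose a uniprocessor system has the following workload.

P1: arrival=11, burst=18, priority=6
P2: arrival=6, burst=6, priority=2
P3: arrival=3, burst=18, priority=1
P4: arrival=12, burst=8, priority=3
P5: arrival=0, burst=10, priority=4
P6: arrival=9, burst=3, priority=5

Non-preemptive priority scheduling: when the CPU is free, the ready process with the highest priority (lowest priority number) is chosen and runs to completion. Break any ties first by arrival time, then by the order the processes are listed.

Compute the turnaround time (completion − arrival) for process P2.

Gantt: | P5 0-10 | P3 10-28 | P2 28-34 | P4 34-42 | P6 42-45 | P1 45-63 |
Completion: P1=63  P2=34  P3=28  P4=42  P5=10  P6=45
Turnaround(P2) = completion − arrival = 34 − 6 = 28

28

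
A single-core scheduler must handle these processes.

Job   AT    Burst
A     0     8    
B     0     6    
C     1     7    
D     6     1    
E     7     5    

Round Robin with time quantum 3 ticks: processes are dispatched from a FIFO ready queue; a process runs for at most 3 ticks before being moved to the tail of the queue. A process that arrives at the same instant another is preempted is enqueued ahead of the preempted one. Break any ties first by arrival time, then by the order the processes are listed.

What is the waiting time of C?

19

Gantt: | A 0-3 | B 3-6 | C 6-9 | A 9-12 | D 12-13 | B 13-16 | E 16-19 | C 19-22 | A 22-24 | E 24-26 | C 26-27 |
Completion: A=24  B=16  C=27  D=13  E=26
Turnaround (C−A): A=24  B=16  C=26  D=7  E=19
Waiting(C) = turnaround − burst = 26 − 7 = 19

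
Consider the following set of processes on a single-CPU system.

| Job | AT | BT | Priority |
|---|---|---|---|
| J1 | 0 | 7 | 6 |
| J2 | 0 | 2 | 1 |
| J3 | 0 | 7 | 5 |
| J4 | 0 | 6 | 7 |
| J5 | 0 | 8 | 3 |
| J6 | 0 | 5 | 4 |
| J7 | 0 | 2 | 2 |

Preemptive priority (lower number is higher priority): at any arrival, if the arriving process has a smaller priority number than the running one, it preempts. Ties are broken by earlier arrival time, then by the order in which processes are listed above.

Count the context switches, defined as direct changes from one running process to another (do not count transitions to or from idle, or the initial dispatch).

6

Gantt: | J2 0-2 | J7 2-4 | J5 4-12 | J6 12-17 | J3 17-24 | J1 24-31 | J4 31-37 |
Completion: J1=31  J2=2  J3=24  J4=37  J5=12  J6=17  J7=4
Turnaround (C−A): J1=31  J2=2  J3=24  J4=37  J5=12  J6=17  J7=4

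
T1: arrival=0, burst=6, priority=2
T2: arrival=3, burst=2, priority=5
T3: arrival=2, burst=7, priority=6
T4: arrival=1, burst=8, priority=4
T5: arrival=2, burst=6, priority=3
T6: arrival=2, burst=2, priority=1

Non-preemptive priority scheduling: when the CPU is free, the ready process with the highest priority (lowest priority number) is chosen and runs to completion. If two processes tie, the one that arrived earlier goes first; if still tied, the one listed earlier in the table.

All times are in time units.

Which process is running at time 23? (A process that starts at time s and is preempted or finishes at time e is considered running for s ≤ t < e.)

Gantt: | T1 0-6 | T6 6-8 | T5 8-14 | T4 14-22 | T2 22-24 | T3 24-31 |
Completion: T1=6  T2=24  T3=31  T4=22  T5=14  T6=8
Turnaround (C−A): T1=6  T2=21  T3=29  T4=21  T5=12  T6=6

T2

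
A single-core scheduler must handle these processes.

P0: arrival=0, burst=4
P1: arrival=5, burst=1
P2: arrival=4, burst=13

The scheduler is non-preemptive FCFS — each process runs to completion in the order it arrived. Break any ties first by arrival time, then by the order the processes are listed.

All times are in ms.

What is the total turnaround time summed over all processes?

30

Gantt: | P0 0-4 | P2 4-17 | P1 17-18 |
Completion: P0=4  P1=18  P2=17
Turnaround (C−A): P0=4  P1=13  P2=13
Turnaround = completion − arrival: P0=4, P1=13, P2=13
Total turnaround = 4 + 13 + 13 = 30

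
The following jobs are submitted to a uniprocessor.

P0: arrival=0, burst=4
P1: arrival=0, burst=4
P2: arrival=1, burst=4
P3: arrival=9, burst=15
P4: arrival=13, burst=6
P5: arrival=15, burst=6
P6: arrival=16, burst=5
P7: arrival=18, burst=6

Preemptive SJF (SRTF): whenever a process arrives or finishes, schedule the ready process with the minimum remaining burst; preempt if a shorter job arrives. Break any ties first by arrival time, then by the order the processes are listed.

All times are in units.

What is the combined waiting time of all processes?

Gantt: | P0 0-4 | P1 4-8 | P2 8-12 | P3 12-13 | P4 13-19 | P6 19-24 | P5 24-30 | P7 30-36 | P3 36-50 |
Completion: P0=4  P1=8  P2=12  P3=50  P4=19  P5=30  P6=24  P7=36
Turnaround (C−A): P0=4  P1=8  P2=11  P3=41  P4=6  P5=15  P6=8  P7=18
Waiting = turnaround − burst: P0=0, P1=4, P2=7, P3=26, P4=0, P5=9, P6=3, P7=12
Total waiting = 0 + 4 + 7 + 26 + 0 + 9 + 3 + 12 = 61

61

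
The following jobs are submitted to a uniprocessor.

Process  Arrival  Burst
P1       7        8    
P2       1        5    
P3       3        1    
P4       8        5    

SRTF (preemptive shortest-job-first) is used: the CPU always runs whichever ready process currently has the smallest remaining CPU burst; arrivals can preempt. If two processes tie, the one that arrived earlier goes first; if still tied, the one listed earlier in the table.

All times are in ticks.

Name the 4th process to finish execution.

P1

Gantt: | idle 0-1 | P2 1-3 | P3 3-4 | P2 4-7 | P1 7-8 | P4 8-13 | P1 13-20 |
Completion: P1=20  P2=7  P3=4  P4=13
Turnaround (C−A): P1=13  P2=6  P3=1  P4=5
Finish order: P3 → P2 → P4 → P1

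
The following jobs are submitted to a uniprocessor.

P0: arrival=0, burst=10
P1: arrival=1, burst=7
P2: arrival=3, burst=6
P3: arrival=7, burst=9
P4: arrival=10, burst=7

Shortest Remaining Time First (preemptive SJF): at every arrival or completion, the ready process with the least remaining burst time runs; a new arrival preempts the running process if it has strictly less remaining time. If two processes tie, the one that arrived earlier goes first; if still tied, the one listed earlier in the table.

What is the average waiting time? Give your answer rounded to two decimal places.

Gantt: | P0 0-1 | P1 1-8 | P2 8-14 | P4 14-21 | P0 21-30 | P3 30-39 |
Completion: P0=30  P1=8  P2=14  P3=39  P4=21
Waiting times: P0=20, P1=0, P2=5, P3=23, P4=4
Average waiting = (20+0+5+23+4) / 5 = 52/5 = 10.40

10.40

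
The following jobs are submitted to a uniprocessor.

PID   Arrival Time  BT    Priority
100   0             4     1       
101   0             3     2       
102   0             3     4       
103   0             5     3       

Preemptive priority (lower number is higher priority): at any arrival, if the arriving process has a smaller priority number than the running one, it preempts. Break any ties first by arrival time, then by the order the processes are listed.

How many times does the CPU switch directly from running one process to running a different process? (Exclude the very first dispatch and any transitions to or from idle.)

3

Timeline: | 100 0-4 | 101 4-7 | 103 7-12 | 102 12-15 |
Completion: 100=4  101=7  102=15  103=12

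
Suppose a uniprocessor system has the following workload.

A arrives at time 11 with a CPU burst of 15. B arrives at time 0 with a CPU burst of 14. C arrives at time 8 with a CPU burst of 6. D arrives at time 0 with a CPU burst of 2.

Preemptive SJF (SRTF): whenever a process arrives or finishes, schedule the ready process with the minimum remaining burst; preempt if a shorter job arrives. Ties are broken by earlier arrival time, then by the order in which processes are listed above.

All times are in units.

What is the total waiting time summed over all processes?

19

Timeline: | D 0-2 | B 2-8 | C 8-14 | B 14-22 | A 22-37 |
Completion: A=37  B=22  C=14  D=2
Waiting = turnaround − burst: A=11, B=8, C=0, D=0
Total waiting = 11 + 8 + 0 + 0 = 19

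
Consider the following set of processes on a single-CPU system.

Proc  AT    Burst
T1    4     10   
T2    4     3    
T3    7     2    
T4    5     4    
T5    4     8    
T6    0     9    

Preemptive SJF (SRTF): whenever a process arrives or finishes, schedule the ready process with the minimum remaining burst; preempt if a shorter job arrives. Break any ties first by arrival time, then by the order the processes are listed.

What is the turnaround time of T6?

18

Schedule: | T6 0-4 | T2 4-7 | T3 7-9 | T4 9-13 | T6 13-18 | T5 18-26 | T1 26-36 |
Completion: T1=36  T2=7  T3=9  T4=13  T5=26  T6=18
Turnaround (C−A): T1=32  T2=3  T3=2  T4=8  T5=22  T6=18
Turnaround(T6) = completion − arrival = 18 − 0 = 18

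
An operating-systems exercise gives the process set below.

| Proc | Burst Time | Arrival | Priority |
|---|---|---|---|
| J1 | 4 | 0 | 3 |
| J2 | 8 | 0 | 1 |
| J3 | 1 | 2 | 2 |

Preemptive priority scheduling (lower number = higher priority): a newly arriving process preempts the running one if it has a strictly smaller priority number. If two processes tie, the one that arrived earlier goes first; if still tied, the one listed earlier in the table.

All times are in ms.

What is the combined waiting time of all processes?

15

Schedule: | J2 0-8 | J3 8-9 | J1 9-13 |
Completion: J1=13  J2=8  J3=9
Waiting = turnaround − burst: J1=9, J2=0, J3=6
Total waiting = 9 + 0 + 6 = 15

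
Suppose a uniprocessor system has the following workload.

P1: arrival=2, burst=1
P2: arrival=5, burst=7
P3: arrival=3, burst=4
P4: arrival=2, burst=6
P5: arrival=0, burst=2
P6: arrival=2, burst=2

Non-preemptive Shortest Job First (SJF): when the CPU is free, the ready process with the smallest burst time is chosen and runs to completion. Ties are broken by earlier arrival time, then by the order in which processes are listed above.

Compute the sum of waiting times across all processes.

20

Schedule: | P5 0-2 | P1 2-3 | P6 3-5 | P3 5-9 | P4 9-15 | P2 15-22 |
Completion: P1=3  P2=22  P3=9  P4=15  P5=2  P6=5
Turnaround (C−A): P1=1  P2=17  P3=6  P4=13  P5=2  P6=3
Waiting = turnaround − burst: P1=0, P2=10, P3=2, P4=7, P5=0, P6=1
Total waiting = 0 + 10 + 2 + 7 + 0 + 1 = 20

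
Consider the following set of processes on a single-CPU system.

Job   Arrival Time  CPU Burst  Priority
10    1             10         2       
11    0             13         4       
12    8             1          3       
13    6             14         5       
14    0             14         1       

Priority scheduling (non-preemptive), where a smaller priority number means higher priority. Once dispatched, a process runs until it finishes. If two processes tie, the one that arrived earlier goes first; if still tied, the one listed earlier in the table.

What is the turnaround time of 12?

Schedule: | 14 0-14 | 10 14-24 | 12 24-25 | 11 25-38 | 13 38-52 |
Completion: 10=24  11=38  12=25  13=52  14=14
Turnaround(12) = completion − arrival = 25 − 8 = 17

17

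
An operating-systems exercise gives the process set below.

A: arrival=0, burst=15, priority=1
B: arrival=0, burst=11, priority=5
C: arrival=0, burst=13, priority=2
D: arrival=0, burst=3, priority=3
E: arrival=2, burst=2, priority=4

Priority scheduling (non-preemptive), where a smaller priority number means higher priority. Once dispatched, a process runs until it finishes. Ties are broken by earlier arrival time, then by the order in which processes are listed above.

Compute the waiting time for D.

Gantt: | A 0-15 | C 15-28 | D 28-31 | E 31-33 | B 33-44 |
Completion: A=15  B=44  C=28  D=31  E=33
Turnaround (C−A): A=15  B=44  C=28  D=31  E=31
Waiting(D) = turnaround − burst = 31 − 3 = 28

28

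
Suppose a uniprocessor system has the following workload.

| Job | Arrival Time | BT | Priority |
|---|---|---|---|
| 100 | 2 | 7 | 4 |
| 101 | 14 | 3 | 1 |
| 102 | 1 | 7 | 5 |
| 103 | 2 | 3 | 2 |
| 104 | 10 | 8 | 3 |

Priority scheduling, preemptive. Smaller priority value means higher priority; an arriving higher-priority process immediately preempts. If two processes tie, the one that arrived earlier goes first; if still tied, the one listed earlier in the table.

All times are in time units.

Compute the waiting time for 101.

Schedule: | idle 0-1 | 102 1-2 | 103 2-5 | 100 5-10 | 104 10-14 | 101 14-17 | 104 17-21 | 100 21-23 | 102 23-29 |
Completion: 100=23  101=17  102=29  103=5  104=21
Turnaround (C−A): 100=21  101=3  102=28  103=3  104=11
Waiting(101) = turnaround − burst = 3 − 3 = 0

0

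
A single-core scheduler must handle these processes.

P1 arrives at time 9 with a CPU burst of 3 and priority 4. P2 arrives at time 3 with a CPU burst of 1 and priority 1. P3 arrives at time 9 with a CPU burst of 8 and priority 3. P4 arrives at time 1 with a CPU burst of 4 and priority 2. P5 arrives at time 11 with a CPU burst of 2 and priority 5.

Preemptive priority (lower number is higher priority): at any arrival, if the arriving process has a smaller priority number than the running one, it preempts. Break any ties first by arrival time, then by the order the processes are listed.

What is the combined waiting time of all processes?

18

Gantt: | idle 0-1 | P4 1-3 | P2 3-4 | P4 4-6 | idle 6-9 | P3 9-17 | P1 17-20 | P5 20-22 |
Completion: P1=20  P2=4  P3=17  P4=6  P5=22
Turnaround (C−A): P1=11  P2=1  P3=8  P4=5  P5=11
Waiting = turnaround − burst: P1=8, P2=0, P3=0, P4=1, P5=9
Total waiting = 8 + 0 + 0 + 1 + 9 = 18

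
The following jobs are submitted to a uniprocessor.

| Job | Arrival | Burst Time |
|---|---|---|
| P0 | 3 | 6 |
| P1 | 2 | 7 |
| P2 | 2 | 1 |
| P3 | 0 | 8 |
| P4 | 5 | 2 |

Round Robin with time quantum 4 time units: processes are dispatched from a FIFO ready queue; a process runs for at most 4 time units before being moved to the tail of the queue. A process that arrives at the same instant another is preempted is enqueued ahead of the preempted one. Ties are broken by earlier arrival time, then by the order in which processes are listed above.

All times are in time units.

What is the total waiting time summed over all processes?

55

Schedule: | P3 0-4 | P1 4-8 | P2 8-9 | P0 9-13 | P3 13-17 | P4 17-19 | P1 19-22 | P0 22-24 |
Completion: P0=24  P1=22  P2=9  P3=17  P4=19
Turnaround (C−A): P0=21  P1=20  P2=7  P3=17  P4=14
Waiting = turnaround − burst: P0=15, P1=13, P2=6, P3=9, P4=12
Total waiting = 15 + 13 + 6 + 9 + 12 = 55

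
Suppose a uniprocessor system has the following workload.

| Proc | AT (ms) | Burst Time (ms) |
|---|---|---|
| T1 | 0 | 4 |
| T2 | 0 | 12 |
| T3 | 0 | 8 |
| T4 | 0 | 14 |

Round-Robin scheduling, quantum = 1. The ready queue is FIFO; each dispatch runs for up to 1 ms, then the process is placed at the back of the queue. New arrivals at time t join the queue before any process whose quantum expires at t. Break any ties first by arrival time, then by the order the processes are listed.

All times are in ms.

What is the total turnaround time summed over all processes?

113

Schedule: | T1 0-1 | T2 1-2 | T3 2-3 | T4 3-4 | T1 4-5 | T2 5-6 | T3 6-7 | T4 7-8 | T1 8-9 | T2 9-10 | T3 10-11 | T4 11-12 | T1 12-13 | T2 13-14 | T3 14-15 | T4 15-16 | T2 16-17 | T3 17-18 | T4 18-19 | T2 19-20 | T3 20-21 | T4 21-22 | T2 22-23 | T3 23-24 | T4 24-25 | T2 25-26 | T3 26-27 | T4 27-28 | T2 28-29 | T4 29-30 | T2 30-31 | T4 31-32 | T2 32-33 | T4 33-34 | T2 34-35 | T4 35-38 |
Completion: T1=13  T2=35  T3=27  T4=38
Turnaround = completion − arrival: T1=13, T2=35, T3=27, T4=38
Total turnaround = 13 + 35 + 27 + 38 = 113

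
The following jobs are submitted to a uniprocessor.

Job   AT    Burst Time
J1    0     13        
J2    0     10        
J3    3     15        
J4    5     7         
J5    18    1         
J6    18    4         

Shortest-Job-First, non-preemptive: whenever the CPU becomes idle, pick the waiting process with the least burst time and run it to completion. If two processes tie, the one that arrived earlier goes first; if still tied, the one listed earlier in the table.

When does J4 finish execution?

17

Timeline: | J2 0-10 | J4 10-17 | J1 17-30 | J5 30-31 | J6 31-35 | J3 35-50 |
Completion: J1=30  J2=10  J3=50  J4=17  J5=31  J6=35
Turnaround (C−A): J1=30  J2=10  J3=47  J4=12  J5=13  J6=17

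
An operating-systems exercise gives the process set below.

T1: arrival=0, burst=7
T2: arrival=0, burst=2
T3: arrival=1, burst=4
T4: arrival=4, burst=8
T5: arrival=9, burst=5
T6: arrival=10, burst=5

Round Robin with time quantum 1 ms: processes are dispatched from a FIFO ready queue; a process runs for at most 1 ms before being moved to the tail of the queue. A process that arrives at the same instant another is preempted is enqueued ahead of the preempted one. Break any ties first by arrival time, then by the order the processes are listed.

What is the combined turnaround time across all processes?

106

Schedule: | T1 0-1 | T2 1-2 | T3 2-3 | T1 3-4 | T2 4-5 | T3 5-6 | T4 6-7 | T1 7-8 | T3 8-9 | T4 9-10 | T1 10-11 | T5 11-12 | T3 12-13 | T6 13-14 | T4 14-15 | T1 15-16 | T5 16-17 | T6 17-18 | T4 18-19 | T1 19-20 | T5 20-21 | T6 21-22 | T4 22-23 | T1 23-24 | T5 24-25 | T6 25-26 | T4 26-27 | T5 27-28 | T6 28-29 | T4 29-31 |
Completion: T1=24  T2=5  T3=13  T4=31  T5=28  T6=29
Turnaround = completion − arrival: T1=24, T2=5, T3=12, T4=27, T5=19, T6=19
Total turnaround = 24 + 5 + 12 + 27 + 19 + 19 = 106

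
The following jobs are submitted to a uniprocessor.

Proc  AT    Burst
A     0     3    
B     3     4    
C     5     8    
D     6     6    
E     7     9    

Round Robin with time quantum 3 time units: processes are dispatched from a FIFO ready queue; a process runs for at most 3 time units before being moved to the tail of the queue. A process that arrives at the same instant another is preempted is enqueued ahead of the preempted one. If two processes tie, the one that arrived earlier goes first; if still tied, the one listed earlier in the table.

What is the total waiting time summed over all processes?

44

Timeline: | A 0-3 | B 3-6 | C 6-9 | D 9-12 | B 12-13 | E 13-16 | C 16-19 | D 19-22 | E 22-25 | C 25-27 | E 27-30 |
Completion: A=3  B=13  C=27  D=22  E=30
Turnaround (C−A): A=3  B=10  C=22  D=16  E=23
Waiting = turnaround − burst: A=0, B=6, C=14, D=10, E=14
Total waiting = 0 + 6 + 14 + 10 + 14 = 44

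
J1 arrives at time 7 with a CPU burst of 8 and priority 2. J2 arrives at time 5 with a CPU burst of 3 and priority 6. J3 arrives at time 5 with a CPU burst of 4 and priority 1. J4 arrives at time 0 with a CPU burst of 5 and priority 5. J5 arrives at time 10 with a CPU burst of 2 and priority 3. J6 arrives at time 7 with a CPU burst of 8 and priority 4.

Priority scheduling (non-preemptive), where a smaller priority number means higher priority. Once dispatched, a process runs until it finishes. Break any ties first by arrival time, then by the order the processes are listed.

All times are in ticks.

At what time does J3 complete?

9

Schedule: | J4 0-5 | J3 5-9 | J1 9-17 | J5 17-19 | J6 19-27 | J2 27-30 |
Completion: J1=17  J2=30  J3=9  J4=5  J5=19  J6=27
Turnaround (C−A): J1=10  J2=25  J3=4  J4=5  J5=9  J6=20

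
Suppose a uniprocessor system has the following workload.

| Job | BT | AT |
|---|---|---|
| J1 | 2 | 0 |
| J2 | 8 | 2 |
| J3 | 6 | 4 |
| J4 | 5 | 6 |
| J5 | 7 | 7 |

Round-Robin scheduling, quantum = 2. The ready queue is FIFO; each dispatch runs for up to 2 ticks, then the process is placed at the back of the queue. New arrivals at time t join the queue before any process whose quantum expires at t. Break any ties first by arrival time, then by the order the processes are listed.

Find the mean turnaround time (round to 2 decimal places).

16.00

Timeline: | J1 0-2 | J2 2-4 | J3 4-6 | J2 6-8 | J4 8-10 | J3 10-12 | J5 12-14 | J2 14-16 | J4 16-18 | J3 18-20 | J5 20-22 | J2 22-24 | J4 24-25 | J5 25-28 |
Completion: J1=2  J2=24  J3=20  J4=25  J5=28
Turnaround times: J1=2, J2=22, J3=16, J4=19, J5=21
Average turnaround = (2+22+16+19+21) / 5 = 80/5 = 16.00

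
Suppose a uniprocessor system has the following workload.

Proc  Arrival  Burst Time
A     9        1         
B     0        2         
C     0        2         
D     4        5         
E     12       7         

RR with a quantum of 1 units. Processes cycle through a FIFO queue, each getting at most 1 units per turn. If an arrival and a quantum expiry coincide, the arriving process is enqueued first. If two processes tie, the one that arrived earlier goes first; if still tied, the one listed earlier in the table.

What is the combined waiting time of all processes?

Schedule: | B 0-1 | C 1-2 | B 2-3 | C 3-4 | D 4-9 | A 9-10 | idle 10-12 | E 12-19 |
Completion: A=10  B=3  C=4  D=9  E=19
Waiting = turnaround − burst: A=0, B=1, C=2, D=0, E=0
Total waiting = 0 + 1 + 2 + 0 + 0 = 3

3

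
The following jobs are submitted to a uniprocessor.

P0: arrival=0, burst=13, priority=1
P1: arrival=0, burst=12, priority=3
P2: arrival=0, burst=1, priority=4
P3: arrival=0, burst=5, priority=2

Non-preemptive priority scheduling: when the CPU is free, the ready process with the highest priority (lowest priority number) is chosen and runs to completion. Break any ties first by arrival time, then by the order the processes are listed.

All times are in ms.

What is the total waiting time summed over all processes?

Timeline: | P0 0-13 | P3 13-18 | P1 18-30 | P2 30-31 |
Completion: P0=13  P1=30  P2=31  P3=18
Turnaround (C−A): P0=13  P1=30  P2=31  P3=18
Waiting = turnaround − burst: P0=0, P1=18, P2=30, P3=13
Total waiting = 0 + 18 + 30 + 13 = 61

61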